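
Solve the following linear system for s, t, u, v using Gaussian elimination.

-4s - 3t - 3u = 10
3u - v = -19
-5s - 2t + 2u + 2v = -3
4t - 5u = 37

(-1, 3, -5, 4)

Forward elimination on [A|b]:
R3 <- R3 - (5/4)*R1:  [     0    7/4   23/4      2  -31/2 ]
R2 <-> R3   (pivot in column 2 was zero)
[ -4   -3    -3   0     10 ]
[  0  7/4  23/4   2  -31/2 ]
[  0    0     3  -1    -19 ]
[  0    4    -5   0     37 ]
R4 <- R4 - (16/7)*R2:  [      0       0  -127/7   -32/7   507/7 ]
R4 <- R4 - (-127/21)*R3:  [       0        0        0  -223/21  -892/21 ]
Row echelon form:
[ -4   -3    -3        0  |       10 ]
[  0  7/4  23/4        2  |    -31/2 ]
[  0    0     3       -1  |      -19 ]
[  0    0     0  -223/21  |  -892/21 ]
Back-substitution:
v = (-892/21) / (-223/21) = 4
u = (-19 - (-1)*(4)) / 3 = -5
t = (-31/2 - (23/4)*(-5) - (2)*(4)) / (7/4) = 3
s = (10 - (-3)*(3) - (-3)*(-5)) / -4 = -1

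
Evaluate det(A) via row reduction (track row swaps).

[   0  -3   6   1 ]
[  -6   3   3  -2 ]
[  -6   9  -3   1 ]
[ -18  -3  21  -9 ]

Forward elimination:
R1 <-> R2   (pivot in column 1 was zero)
[  -6   3   3  -2 ]
[   0  -3   6   1 ]
[  -6   9  -3   1 ]
[ -18  -3  21  -9 ]
R3 <- R3 - (1)*R1:  [  0   6  -6   3 ]
R4 <- R4 - (3)*R1:  [   0  -12   12   -3 ]
R3 <- R3 - (-2)*R2:  [ 0  0  6  5 ]
R4 <- R4 - (4)*R2:  [   0    0  -12   -7 ]
R4 <- R4 - (-2)*R3:  [ 0  0  0  3 ]
Upper-triangular form:
[ -6   3  3  -2 ]
[  0  -3  6   1 ]
[  0   0  6   5 ]
[  0   0  0   3 ]
det(A) = (-1)^1 * (-6) * (-3) * (6) * (3) = -324  (1 row swap -> sign -1)

det(A) = -324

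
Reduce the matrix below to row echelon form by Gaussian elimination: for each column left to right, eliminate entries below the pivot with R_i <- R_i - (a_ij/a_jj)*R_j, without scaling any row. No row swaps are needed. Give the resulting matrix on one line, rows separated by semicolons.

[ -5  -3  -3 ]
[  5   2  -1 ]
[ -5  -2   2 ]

Forward elimination:
R2 <- R2 - (-1)*R1:  [  0  -1  -4 ]
R3 <- R3 - (1)*R1:  [ 0  1  5 ]
R3 <- R3 - (-1)*R2:  [ 0  0  1 ]
Row echelon form:
[ -5  -3  -3 ]
[  0  -1  -4 ]
[  0   0   1 ]

REF = [-5 -3 -3; 0 -1 -4; 0 0 1]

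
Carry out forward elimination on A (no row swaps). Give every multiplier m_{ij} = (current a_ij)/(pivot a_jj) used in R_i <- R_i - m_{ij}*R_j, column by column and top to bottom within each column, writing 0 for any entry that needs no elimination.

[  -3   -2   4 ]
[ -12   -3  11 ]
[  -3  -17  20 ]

multipliers: 4, 1, -3

Forward elimination:
R2 <- R2 - (4)*R1:  [  0   5  -5 ]
R3 <- R3 - (1)*R1:  [   0  -15   16 ]
R3 <- R3 - (-3)*R2:  [ 0  0  1 ]
Multipliers (in order of application): m_{21} = 4, m_{31} = 1, m_{32} = -3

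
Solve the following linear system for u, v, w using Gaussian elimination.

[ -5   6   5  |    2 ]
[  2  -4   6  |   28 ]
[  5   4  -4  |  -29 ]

(-1, -3, 3)

Forward elimination on [A|b]:
R2 <- R2 - (-2/5)*R1:  [     0   -8/5      8  144/5 ]
R3 <- R3 - (-1)*R1:  [   0   10    1  -27 ]
R3 <- R3 - (-25/4)*R2:  [   0    0   51  153 ]
Row echelon form:
[ -5     6   5  |      2 ]
[  0  -8/5   8  |  144/5 ]
[  0     0  51  |    153 ]
Back-substitution:
w = (153) / 51 = 3
v = (144/5 - (8)*(3)) / (-8/5) = -3
u = (2 - (6)*(-3) - (5)*(3)) / -5 = -1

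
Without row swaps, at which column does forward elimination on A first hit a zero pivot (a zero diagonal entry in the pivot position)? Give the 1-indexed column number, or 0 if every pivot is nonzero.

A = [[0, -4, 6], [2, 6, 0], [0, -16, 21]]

first zero-pivot column = 1

Naive forward elimination:
Pivot entry (1,1) is zero but row 2 has 2 in column 1 -> naive elimination stops; a row interchange (e.g. R1 <-> R2) would be required here.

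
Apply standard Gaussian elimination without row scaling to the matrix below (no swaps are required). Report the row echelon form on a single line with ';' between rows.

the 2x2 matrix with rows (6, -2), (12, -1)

REF = [6 -2; 0 3]

Forward elimination:
R2 <- R2 - (2)*R1:  [ 0  3 ]
Row echelon form:
[ 6  -2 ]
[ 0   3 ]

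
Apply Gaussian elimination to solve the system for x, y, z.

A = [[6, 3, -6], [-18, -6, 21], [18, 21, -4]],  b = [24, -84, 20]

(3, -2, -2)

Forward elimination on [A|b]:
R2 <- R2 - (-3)*R1:  [   0    3    3  -12 ]
R3 <- R3 - (3)*R1:  [   0   12   14  -52 ]
R3 <- R3 - (4)*R2:  [  0   0   2  -4 ]
Row echelon form:
[ 6  3  -6  |   24 ]
[ 0  3   3  |  -12 ]
[ 0  0   2  |   -4 ]
Back-substitution:
z = (-4) / 2 = -2
y = (-12 - (3)*(-2)) / 3 = -2
x = (24 - (3)*(-2) - (-6)*(-2)) / 6 = 3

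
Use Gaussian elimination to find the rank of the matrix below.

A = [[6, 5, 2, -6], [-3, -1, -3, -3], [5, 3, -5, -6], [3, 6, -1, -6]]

Row reduction:
R2 <- R2 - (-1/2)*R1:  [   0  3/2   -2   -6 ]
R3 <- R3 - (5/6)*R1:  [     0   -7/6  -20/3     -1 ]
R4 <- R4 - (1/2)*R1:  [   0  7/2   -2   -3 ]
R3 <- R3 - (-7/9)*R2:  [     0      0  -74/9  -17/3 ]
R4 <- R4 - (7/3)*R2:  [   0    0  8/3   11 ]
R4 <- R4 - (-12/37)*R3:  [      0       0       0  339/37 ]
Row echelon form:
[ 6    5      2      -6 ]
[ 0  3/2     -2      -6 ]
[ 0    0  -74/9   -17/3 ]
[ 0    0      0  339/37 ]
Nonzero rows / pivot columns: 4

rank(A) = 4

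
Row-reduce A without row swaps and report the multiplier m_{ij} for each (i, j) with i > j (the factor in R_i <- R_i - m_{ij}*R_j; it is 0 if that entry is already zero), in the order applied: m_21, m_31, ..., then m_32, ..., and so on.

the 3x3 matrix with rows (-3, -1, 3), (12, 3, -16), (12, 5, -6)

multipliers: -4, -4, -1

Forward elimination:
R2 <- R2 - (-4)*R1:  [  0  -1  -4 ]
R3 <- R3 - (-4)*R1:  [ 0  1  6 ]
R3 <- R3 - (-1)*R2:  [ 0  0  2 ]
Multipliers (in order of application): m_{21} = -4, m_{31} = -4, m_{32} = -1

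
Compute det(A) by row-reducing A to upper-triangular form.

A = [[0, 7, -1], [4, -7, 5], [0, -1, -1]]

Forward elimination:
R1 <-> R2   (pivot in column 1 was zero)
[ 4  -7   5 ]
[ 0   7  -1 ]
[ 0  -1  -1 ]
R3 <- R3 - (-1/7)*R2:  [    0     0  -8/7 ]
Upper-triangular form:
[ 4  -7     5 ]
[ 0   7    -1 ]
[ 0   0  -8/7 ]
det(A) = (-1)^1 * (4) * (7) * (-8/7) = 32  (1 row swap -> sign -1)

det(A) = 32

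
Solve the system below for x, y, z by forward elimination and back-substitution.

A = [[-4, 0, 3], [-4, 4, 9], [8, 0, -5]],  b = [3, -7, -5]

Forward elimination on [A|b]:
R2 <- R2 - (1)*R1:  [   0    4    6  -10 ]
R3 <- R3 - (-2)*R1:  [ 0  0  1  1 ]
Row echelon form:
[ -4  0  3  |    3 ]
[  0  4  6  |  -10 ]
[  0  0  1  |    1 ]
Back-substitution:
z = (1) / 1 = 1
y = (-10 - (6)*(1)) / 4 = -4
x = (3 - (3)*(1)) / -4 = 0

(0, -4, 1)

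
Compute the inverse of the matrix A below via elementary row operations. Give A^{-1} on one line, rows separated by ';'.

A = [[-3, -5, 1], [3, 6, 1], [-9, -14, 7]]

inverse = [-28/3 -7/2 11/6; 5 2 -1; -2 -1/2 1/2]

Gauss-Jordan on [A | I]:
R1 <- (1/-3)*R1:  [    1   5/3  -1/3  |  -1/3     0     0 ]
R2 <- R2 - (3)*R1:  [ 0  1  2  |  1  1  0 ]
R3 <- R3 - (-9)*R1:  [  0   1   4  |  -3   0   1 ]
R1 <- R1 - (5/3)*R2:  [     1      0  -11/3  |     -2   -5/3      0 ]
R3 <- R3 - (1)*R2:  [  0   0   2  |  -4  -1   1 ]
R3 <- (1/2)*R3:  [    0     0     1  |    -2  -1/2   1/2 ]
R1 <- R1 - (-11/3)*R3:  [     1      0      0  |  -28/3   -7/2   11/6 ]
R2 <- R2 - (2)*R3:  [  0   1   0  |   5   2  -1 ]
Right block of [I | A^{-1}] is the inverse:
[ -28/3  -7/2  11/6 ]
[     5     2    -1 ]
[    -2  -1/2   1/2 ]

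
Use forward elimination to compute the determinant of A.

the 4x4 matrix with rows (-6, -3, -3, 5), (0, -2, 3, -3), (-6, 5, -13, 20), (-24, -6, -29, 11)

Forward elimination:
R3 <- R3 - (1)*R1:  [   0    8  -10   15 ]
R4 <- R4 - (4)*R1:  [   0    6  -17   -9 ]
R3 <- R3 - (-4)*R2:  [ 0  0  2  3 ]
R4 <- R4 - (-3)*R2:  [   0    0   -8  -18 ]
R4 <- R4 - (-4)*R3:  [  0   0   0  -6 ]
Upper-triangular form:
[ -6  -3  -3   5 ]
[  0  -2   3  -3 ]
[  0   0   2   3 ]
[  0   0   0  -6 ]
det(A) = (-1)^0 * (-6) * (-2) * (2) * (-6) = -144  (0 row swaps -> sign +1)

det(A) = -144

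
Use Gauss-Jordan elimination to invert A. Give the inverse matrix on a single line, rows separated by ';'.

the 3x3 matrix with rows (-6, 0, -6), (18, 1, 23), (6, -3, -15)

Gauss-Jordan on [A | I]:
R1 <- (1/-6)*R1:  [    1     0     1  |  -1/6     0     0 ]
R2 <- R2 - (18)*R1:  [ 0  1  5  |  3  1  0 ]
R3 <- R3 - (6)*R1:  [   0   -3  -21  |    1    0    1 ]
R3 <- R3 - (-3)*R2:  [  0   0  -6  |  10   3   1 ]
R3 <- (1/-6)*R3:  [    0     0     1  |  -5/3  -1/2  -1/6 ]
R1 <- R1 - (1)*R3:  [   1    0    0  |  3/2  1/2  1/6 ]
R2 <- R2 - (5)*R3:  [    0     1     0  |  34/3   7/2   5/6 ]
Right block of [I | A^{-1}] is the inverse:
[  3/2   1/2   1/6 ]
[ 34/3   7/2   5/6 ]
[ -5/3  -1/2  -1/6 ]

inverse = [3/2 1/2 1/6; 34/3 7/2 5/6; -5/3 -1/2 -1/6]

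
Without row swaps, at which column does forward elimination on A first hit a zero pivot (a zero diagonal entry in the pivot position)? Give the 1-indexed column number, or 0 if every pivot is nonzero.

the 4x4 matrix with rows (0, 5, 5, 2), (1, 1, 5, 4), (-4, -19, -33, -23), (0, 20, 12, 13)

Naive forward elimination:
Pivot entry (1,1) is zero but row 2 has 1 in column 1 -> naive elimination stops; a row interchange (e.g. R1 <-> R2) would be required here.

first zero-pivot column = 1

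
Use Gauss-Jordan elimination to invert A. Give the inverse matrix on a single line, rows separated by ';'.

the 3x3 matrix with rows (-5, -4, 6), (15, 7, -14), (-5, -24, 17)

inverse = [217/125 76/125 -14/125; 37/25 11/25 -4/25; 13/5 4/5 -1/5]

Gauss-Jordan on [A | I]:
R1 <- (1/-5)*R1:  [    1   4/5  -6/5  |  -1/5     0     0 ]
R2 <- R2 - (15)*R1:  [  0  -5   4  |   3   1   0 ]
R3 <- R3 - (-5)*R1:  [   0  -20   11  |   -1    0    1 ]
R2 <- (1/-5)*R2:  [    0     1  -4/5  |  -3/5  -1/5     0 ]
R1 <- R1 - (4/5)*R2:  [      1       0  -14/25  |    7/25    4/25       0 ]
R3 <- R3 - (-20)*R2:  [   0    0   -5  |  -13   -4    1 ]
R3 <- (1/-5)*R3:  [    0     0     1  |  13/5   4/5  -1/5 ]
R1 <- R1 - (-14/25)*R3:  [       1        0        0  |  217/125   76/125  -14/125 ]
R2 <- R2 - (-4/5)*R3:  [     0      1      0  |  37/25  11/25  -4/25 ]
Right block of [I | A^{-1}] is the inverse:
[ 217/125  76/125  -14/125 ]
[   37/25   11/25    -4/25 ]
[    13/5     4/5     -1/5 ]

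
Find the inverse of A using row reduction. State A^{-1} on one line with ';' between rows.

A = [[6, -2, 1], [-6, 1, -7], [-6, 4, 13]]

inverse = [-41/12 -5/2 -13/12; -10 -7 -3; 3/2 1 1/2]

Gauss-Jordan on [A | I]:
R1 <- (1/6)*R1:  [    1  -1/3   1/6  |   1/6     0     0 ]
R2 <- R2 - (-6)*R1:  [  0  -1  -6  |   1   1   0 ]
R3 <- R3 - (-6)*R1:  [  0   2  14  |   1   0   1 ]
R2 <- (1/-1)*R2:  [  0   1   6  |  -1  -1   0 ]
R1 <- R1 - (-1/3)*R2:  [    1     0  13/6  |  -1/6  -1/3     0 ]
R3 <- R3 - (2)*R2:  [ 0  0  2  |  3  2  1 ]
R3 <- (1/2)*R3:  [   0    0    1  |  3/2    1  1/2 ]
R1 <- R1 - (13/6)*R3:  [      1       0       0  |  -41/12    -5/2  -13/12 ]
R2 <- R2 - (6)*R3:  [   0    1    0  |  -10   -7   -3 ]
Right block of [I | A^{-1}] is the inverse:
[ -41/12  -5/2  -13/12 ]
[    -10    -7      -3 ]
[    3/2     1     1/2 ]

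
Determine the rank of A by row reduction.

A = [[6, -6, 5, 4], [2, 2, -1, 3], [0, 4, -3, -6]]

Row reduction:
R2 <- R2 - (1/3)*R1:  [    0     4  -8/3   5/3 ]
R3 <- R3 - (1)*R2:  [     0      0   -1/3  -23/3 ]
Row echelon form:
[ 6  -6     5      4 ]
[ 0   4  -8/3    5/3 ]
[ 0   0  -1/3  -23/3 ]
Nonzero rows / pivot columns: 3

rank(A) = 3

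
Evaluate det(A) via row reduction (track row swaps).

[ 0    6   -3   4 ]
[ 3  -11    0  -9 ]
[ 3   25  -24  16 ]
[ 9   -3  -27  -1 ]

det(A) = 432

Forward elimination:
R1 <-> R2   (pivot in column 1 was zero)
[ 3  -11    0  -9 ]
[ 0    6   -3   4 ]
[ 3   25  -24  16 ]
[ 9   -3  -27  -1 ]
R3 <- R3 - (1)*R1:  [   0   36  -24   25 ]
R4 <- R4 - (3)*R1:  [   0   30  -27   26 ]
R3 <- R3 - (6)*R2:  [  0   0  -6   1 ]
R4 <- R4 - (5)*R2:  [   0    0  -12    6 ]
R4 <- R4 - (2)*R3:  [ 0  0  0  4 ]
Upper-triangular form:
[ 3  -11   0  -9 ]
[ 0    6  -3   4 ]
[ 0    0  -6   1 ]
[ 0    0   0   4 ]
det(A) = (-1)^1 * (3) * (6) * (-6) * (4) = 432  (1 row swap -> sign -1)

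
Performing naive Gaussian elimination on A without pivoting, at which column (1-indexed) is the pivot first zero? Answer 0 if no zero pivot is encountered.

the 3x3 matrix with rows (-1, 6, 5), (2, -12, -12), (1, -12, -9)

Naive forward elimination:
R2 <- R2 - (-2)*R1:  [  0   0  -2 ]
R3 <- R3 - (-1)*R1:  [  0  -6  -4 ]
Matrix at this point:
[ -1   6   5 ]
[  0   0  -2 ]
[  0  -6  -4 ]
Pivot entry (2,2) is zero but row 3 has -6 in column 2 -> naive elimination stops; a row interchange (e.g. R2 <-> R3) would be required here.

first zero-pivot column = 2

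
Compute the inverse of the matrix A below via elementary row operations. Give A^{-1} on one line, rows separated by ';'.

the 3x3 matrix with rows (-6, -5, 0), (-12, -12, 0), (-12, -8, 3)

inverse = [-1 5/12 0; 1 -1/2 0; -4/3 1/3 1/3]

Gauss-Jordan on [A | I]:
R1 <- (1/-6)*R1:  [    1   5/6     0  |  -1/6     0     0 ]
R2 <- R2 - (-12)*R1:  [  0  -2   0  |  -2   1   0 ]
R3 <- R3 - (-12)*R1:  [  0   2   3  |  -2   0   1 ]
R2 <- (1/-2)*R2:  [    0     1     0  |     1  -1/2     0 ]
R1 <- R1 - (5/6)*R2:  [    1     0     0  |    -1  5/12     0 ]
R3 <- R3 - (2)*R2:  [  0   0   3  |  -4   1   1 ]
R3 <- (1/3)*R3:  [    0     0     1  |  -4/3   1/3   1/3 ]
Right block of [I | A^{-1}] is the inverse:
[   -1  5/12    0 ]
[    1  -1/2    0 ]
[ -4/3   1/3  1/3 ]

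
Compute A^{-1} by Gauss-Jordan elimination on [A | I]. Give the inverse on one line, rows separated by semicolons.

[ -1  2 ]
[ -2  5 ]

inverse = [-5 2; -2 1]

Gauss-Jordan on [A | I]:
R1 <- (1/-1)*R1:  [  1  -2  |  -1   0 ]
R2 <- R2 - (-2)*R1:  [  0   1  |  -2   1 ]
R1 <- R1 - (-2)*R2:  [  1   0  |  -5   2 ]
Right block of [I | A^{-1}] is the inverse:
[ -5  2 ]
[ -2  1 ]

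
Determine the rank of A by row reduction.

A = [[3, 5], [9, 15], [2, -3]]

Row reduction:
R2 <- R2 - (3)*R1:  [ 0  0 ]
R3 <- R3 - (2/3)*R1:  [     0  -19/3 ]
R2 <-> R3   (pivot in column 2 was zero)
[ 3      5 ]
[ 0  -19/3 ]
[ 0      0 ]
Row echelon form:
[ 3      5 ]
[ 0  -19/3 ]
[ 0      0 ]
Nonzero rows / pivot columns: 2

rank(A) = 2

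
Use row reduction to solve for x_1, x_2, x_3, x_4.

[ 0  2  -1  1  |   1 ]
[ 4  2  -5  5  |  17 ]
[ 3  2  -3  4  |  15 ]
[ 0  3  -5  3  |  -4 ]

Forward elimination on [A|b]:
R1 <-> R2   (pivot in column 1 was zero)
[ 4  2  -5  5  17 ]
[ 0  2  -1  1   1 ]
[ 3  2  -3  4  15 ]
[ 0  3  -5  3  -4 ]
R3 <- R3 - (3/4)*R1:  [   0  1/2  3/4  1/4  9/4 ]
R3 <- R3 - (1/4)*R2:  [ 0  0  1  0  2 ]
R4 <- R4 - (3/2)*R2:  [     0      0   -7/2    3/2  -11/2 ]
R4 <- R4 - (-7/2)*R3:  [   0    0    0  3/2  3/2 ]
Row echelon form:
[ 4  2  -5    5  |   17 ]
[ 0  2  -1    1  |    1 ]
[ 0  0   1    0  |    2 ]
[ 0  0   0  3/2  |  3/2 ]
Back-substitution:
x_4 = (3/2) / (3/2) = 1
x_3 = (2) / 1 = 2
x_2 = (1 - (-1)*(2) - (1)*(1)) / 2 = 1
x_1 = (17 - (2)*(1) - (-5)*(2) - (5)*(1)) / 4 = 5

(5, 1, 2, 1)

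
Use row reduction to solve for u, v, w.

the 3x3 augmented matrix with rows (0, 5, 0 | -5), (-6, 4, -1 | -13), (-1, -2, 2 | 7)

Forward elimination on [A|b]:
R1 <-> R2   (pivot in column 1 was zero)
[ -6   4  -1  -13 ]
[  0   5   0   -5 ]
[ -1  -2   2    7 ]
R3 <- R3 - (1/6)*R1:  [    0  -8/3  13/6  55/6 ]
R3 <- R3 - (-8/15)*R2:  [    0     0  13/6  13/2 ]
Row echelon form:
[ -6  4    -1  |   -13 ]
[  0  5     0  |    -5 ]
[  0  0  13/6  |  13/2 ]
Back-substitution:
w = (13/2) / (13/6) = 3
v = (-5) / 5 = -1
u = (-13 - (4)*(-1) - (-1)*(3)) / -6 = 1

(1, -1, 3)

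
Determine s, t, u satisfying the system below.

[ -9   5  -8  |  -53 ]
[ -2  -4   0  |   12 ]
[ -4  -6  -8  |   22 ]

Forward elimination on [A|b]:
R2 <- R2 - (2/9)*R1:  [     0  -46/9   16/9  214/9 ]
R3 <- R3 - (4/9)*R1:  [     0  -74/9  -40/9  410/9 ]
R3 <- R3 - (37/23)*R2:  [       0        0  -168/23   168/23 ]
Row echelon form:
[ -9      5       -8  |     -53 ]
[  0  -46/9     16/9  |   214/9 ]
[  0      0  -168/23  |  168/23 ]
Back-substitution:
u = (168/23) / (-168/23) = -1
t = (214/9 - (16/9)*(-1)) / (-46/9) = -5
s = (-53 - (5)*(-5) - (-8)*(-1)) / -9 = 4

(4, -5, -1)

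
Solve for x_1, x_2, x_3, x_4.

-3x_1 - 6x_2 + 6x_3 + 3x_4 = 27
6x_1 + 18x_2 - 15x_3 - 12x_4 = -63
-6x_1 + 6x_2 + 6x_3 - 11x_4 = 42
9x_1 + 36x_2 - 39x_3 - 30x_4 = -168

Forward elimination on [A|b]:
R2 <- R2 - (-2)*R1:  [  0   6  -3  -6  -9 ]
R3 <- R3 - (2)*R1:  [   0   18   -6  -17  -12 ]
R4 <- R4 - (-3)*R1:  [   0   18  -21  -21  -87 ]
R3 <- R3 - (3)*R2:  [  0   0   3   1  15 ]
R4 <- R4 - (3)*R2:  [   0    0  -12   -3  -60 ]
R4 <- R4 - (-4)*R3:  [ 0  0  0  1  0 ]
Row echelon form:
[ -3  -6   6   3  |  27 ]
[  0   6  -3  -6  |  -9 ]
[  0   0   3   1  |  15 ]
[  0   0   0   1  |   0 ]
Back-substitution:
x_4 = (0) / 1 = 0
x_3 = (15 - (1)*(0)) / 3 = 5
x_2 = (-9 - (-3)*(5) - (-6)*(0)) / 6 = 1
x_1 = (27 - (-6)*(1) - (6)*(5) - (3)*(0)) / -3 = -1

(-1, 1, 5, 0)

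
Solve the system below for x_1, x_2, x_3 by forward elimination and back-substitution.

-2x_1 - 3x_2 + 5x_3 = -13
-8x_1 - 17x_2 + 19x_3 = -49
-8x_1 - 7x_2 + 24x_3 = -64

Forward elimination on [A|b]:
R2 <- R2 - (4)*R1:  [  0  -5  -1   3 ]
R3 <- R3 - (4)*R1:  [   0    5    4  -12 ]
R3 <- R3 - (-1)*R2:  [  0   0   3  -9 ]
Row echelon form:
[ -2  -3   5  |  -13 ]
[  0  -5  -1  |    3 ]
[  0   0   3  |   -9 ]
Back-substitution:
x_3 = (-9) / 3 = -3
x_2 = (3 - (-1)*(-3)) / -5 = 0
x_1 = (-13 - (-3)*(0) - (5)*(-3)) / -2 = -1

(-1, 0, -3)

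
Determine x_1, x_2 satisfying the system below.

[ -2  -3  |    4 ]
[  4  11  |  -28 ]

(4, -4)

Forward elimination on [A|b]:
R2 <- R2 - (-2)*R1:  [   0    5  -20 ]
Row echelon form:
[ -2  -3  |    4 ]
[  0   5  |  -20 ]
Back-substitution:
x_2 = (-20) / 5 = -4
x_1 = (4 - (-3)*(-4)) / -2 = 4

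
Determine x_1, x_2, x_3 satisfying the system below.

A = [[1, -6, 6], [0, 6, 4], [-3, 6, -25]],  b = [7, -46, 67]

(1, -5, -4)

Forward elimination on [A|b]:
R3 <- R3 - (-3)*R1:  [   0  -12   -7   88 ]
R3 <- R3 - (-2)*R2:  [  0   0   1  -4 ]
Row echelon form:
[ 1  -6  6  |    7 ]
[ 0   6  4  |  -46 ]
[ 0   0  1  |   -4 ]
Back-substitution:
x_3 = (-4) / 1 = -4
x_2 = (-46 - (4)*(-4)) / 6 = -5
x_1 = (7 - (-6)*(-5) - (6)*(-4)) / 1 = 1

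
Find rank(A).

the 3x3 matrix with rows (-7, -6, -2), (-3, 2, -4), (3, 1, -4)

Row reduction:
R2 <- R2 - (3/7)*R1:  [     0   32/7  -22/7 ]
R3 <- R3 - (-3/7)*R1:  [     0  -11/7  -34/7 ]
R3 <- R3 - (-11/32)*R2:  [      0       0  -95/16 ]
Row echelon form:
[ -7    -6      -2 ]
[  0  32/7   -22/7 ]
[  0     0  -95/16 ]
Nonzero rows / pivot columns: 3

rank(A) = 3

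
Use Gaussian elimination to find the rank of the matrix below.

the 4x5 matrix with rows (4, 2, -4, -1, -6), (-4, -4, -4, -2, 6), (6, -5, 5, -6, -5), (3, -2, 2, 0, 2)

Row reduction:
R2 <- R2 - (-1)*R1:  [  0  -2  -8  -3   0 ]
R3 <- R3 - (3/2)*R1:  [    0    -8    11  -9/2     4 ]
R4 <- R4 - (3/4)*R1:  [    0  -7/2     5   3/4  13/2 ]
R3 <- R3 - (4)*R2:  [    0     0    43  15/2     4 ]
R4 <- R4 - (7/4)*R2:  [    0     0    19     6  13/2 ]
R4 <- R4 - (19/43)*R3:  [      0       0       0  231/86  407/86 ]
Row echelon form:
[ 4   2  -4      -1      -6 ]
[ 0  -2  -8      -3       0 ]
[ 0   0  43    15/2       4 ]
[ 0   0   0  231/86  407/86 ]
Nonzero rows / pivot columns: 4

rank(A) = 4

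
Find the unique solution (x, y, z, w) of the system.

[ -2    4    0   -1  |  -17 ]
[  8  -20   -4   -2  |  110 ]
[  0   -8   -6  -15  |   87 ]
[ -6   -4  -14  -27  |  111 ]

(4, -3, -3, -3)

Forward elimination on [A|b]:
R2 <- R2 - (-4)*R1:  [  0  -4  -4  -6  42 ]
R4 <- R4 - (3)*R1:  [   0  -16  -14  -24  162 ]
R3 <- R3 - (2)*R2:  [  0   0   2  -3   3 ]
R4 <- R4 - (4)*R2:  [  0   0   2   0  -6 ]
R4 <- R4 - (1)*R3:  [  0   0   0   3  -9 ]
Row echelon form:
[ -2   4   0  -1  |  -17 ]
[  0  -4  -4  -6  |   42 ]
[  0   0   2  -3  |    3 ]
[  0   0   0   3  |   -9 ]
Back-substitution:
w = (-9) / 3 = -3
z = (3 - (-3)*(-3)) / 2 = -3
y = (42 - (-4)*(-3) - (-6)*(-3)) / -4 = -3
x = (-17 - (4)*(-3) - (-1)*(-3)) / -2 = 4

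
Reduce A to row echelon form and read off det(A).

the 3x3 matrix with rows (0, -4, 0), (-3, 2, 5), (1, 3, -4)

det(A) = 28

Forward elimination:
R1 <-> R2   (pivot in column 1 was zero)
[ -3   2   5 ]
[  0  -4   0 ]
[  1   3  -4 ]
R3 <- R3 - (-1/3)*R1:  [    0  11/3  -7/3 ]
R3 <- R3 - (-11/12)*R2:  [    0     0  -7/3 ]
Upper-triangular form:
[ -3   2     5 ]
[  0  -4     0 ]
[  0   0  -7/3 ]
det(A) = (-1)^1 * (-3) * (-4) * (-7/3) = 28  (1 row swap -> sign -1)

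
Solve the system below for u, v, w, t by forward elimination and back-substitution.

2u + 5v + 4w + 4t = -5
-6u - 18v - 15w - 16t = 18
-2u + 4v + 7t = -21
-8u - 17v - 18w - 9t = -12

(-2, -1, 4, -3)

Forward elimination on [A|b]:
R2 <- R2 - (-3)*R1:  [  0  -3  -3  -4   3 ]
R3 <- R3 - (-1)*R1:  [   0    9    4   11  -26 ]
R4 <- R4 - (-4)*R1:  [   0    3   -2    7  -32 ]
R3 <- R3 - (-3)*R2:  [   0    0   -5   -1  -17 ]
R4 <- R4 - (-1)*R2:  [   0    0   -5    3  -29 ]
R4 <- R4 - (1)*R3:  [   0    0    0    4  -12 ]
Row echelon form:
[ 2   5   4   4  |   -5 ]
[ 0  -3  -3  -4  |    3 ]
[ 0   0  -5  -1  |  -17 ]
[ 0   0   0   4  |  -12 ]
Back-substitution:
t = (-12) / 4 = -3
w = (-17 - (-1)*(-3)) / -5 = 4
v = (3 - (-3)*(4) - (-4)*(-3)) / -3 = -1
u = (-5 - (5)*(-1) - (4)*(4) - (4)*(-3)) / 2 = -2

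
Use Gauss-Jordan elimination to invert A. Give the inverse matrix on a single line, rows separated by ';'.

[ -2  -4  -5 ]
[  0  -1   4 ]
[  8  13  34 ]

inverse = [-43/2 71/4 -21/4; 8 -7 2; 2 -3/2 1/2]

Gauss-Jordan on [A | I]:
R1 <- (1/-2)*R1:  [    1     2   5/2  |  -1/2     0     0 ]
R3 <- R3 - (8)*R1:  [  0  -3  14  |   4   0   1 ]
R2 <- (1/-1)*R2:  [  0   1  -4  |   0  -1   0 ]
R1 <- R1 - (2)*R2:  [    1     0  21/2  |  -1/2     2     0 ]
R3 <- R3 - (-3)*R2:  [  0   0   2  |   4  -3   1 ]
R3 <- (1/2)*R3:  [    0     0     1  |     2  -3/2   1/2 ]
R1 <- R1 - (21/2)*R3:  [     1      0      0  |  -43/2   71/4  -21/4 ]
R2 <- R2 - (-4)*R3:  [  0   1   0  |   8  -7   2 ]
Right block of [I | A^{-1}] is the inverse:
[ -43/2  71/4  -21/4 ]
[     8    -7      2 ]
[     2  -3/2    1/2 ]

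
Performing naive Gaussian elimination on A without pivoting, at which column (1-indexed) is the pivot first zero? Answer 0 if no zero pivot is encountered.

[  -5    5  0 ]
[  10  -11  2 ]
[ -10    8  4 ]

first zero-pivot column = 3

Naive forward elimination:
R2 <- R2 - (-2)*R1:  [  0  -1   2 ]
R3 <- R3 - (2)*R1:  [  0  -2   4 ]
R3 <- R3 - (2)*R2:  [ 0  0  0 ]
Matrix at this point:
[ -5   5  0 ]
[  0  -1  2 ]
[  0   0  0 ]
Pivot entry (3,3) in the last row is zero and there are no rows below to swap with -> zero pivot in column 3 (A is singular).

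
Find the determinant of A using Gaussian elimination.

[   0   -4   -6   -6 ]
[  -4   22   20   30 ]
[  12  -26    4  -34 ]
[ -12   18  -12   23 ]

Forward elimination:
R1 <-> R2   (pivot in column 1 was zero)
[  -4   22   20   30 ]
[   0   -4   -6   -6 ]
[  12  -26    4  -34 ]
[ -12   18  -12   23 ]
R3 <- R3 - (-3)*R1:  [  0  40  64  56 ]
R4 <- R4 - (3)*R1:  [   0  -48  -72  -67 ]
R3 <- R3 - (-10)*R2:  [  0   0   4  -4 ]
R4 <- R4 - (12)*R2:  [ 0  0  0  5 ]
Upper-triangular form:
[ -4  22  20  30 ]
[  0  -4  -6  -6 ]
[  0   0   4  -4 ]
[  0   0   0   5 ]
det(A) = (-1)^1 * (-4) * (-4) * (4) * (5) = -320  (1 row swap -> sign -1)

det(A) = -320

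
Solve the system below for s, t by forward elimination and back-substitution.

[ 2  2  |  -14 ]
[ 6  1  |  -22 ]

(-3, -4)

Forward elimination on [A|b]:
R2 <- R2 - (3)*R1:  [  0  -5  20 ]
Row echelon form:
[ 2   2  |  -14 ]
[ 0  -5  |   20 ]
Back-substitution:
t = (20) / -5 = -4
s = (-14 - (2)*(-4)) / 2 = -3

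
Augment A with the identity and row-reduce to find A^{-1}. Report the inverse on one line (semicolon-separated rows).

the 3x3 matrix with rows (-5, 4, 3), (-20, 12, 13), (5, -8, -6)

inverse = [-2/5 0 -1/5; 11/16 -3/16 -1/16; -5/4 1/4 -1/4]

Gauss-Jordan on [A | I]:
R1 <- (1/-5)*R1:  [    1  -4/5  -3/5  |  -1/5     0     0 ]
R2 <- R2 - (-20)*R1:  [  0  -4   1  |  -4   1   0 ]
R3 <- R3 - (5)*R1:  [  0  -4  -3  |   1   0   1 ]
R2 <- (1/-4)*R2:  [    0     1  -1/4  |     1  -1/4     0 ]
R1 <- R1 - (-4/5)*R2:  [    1     0  -4/5  |   3/5  -1/5     0 ]
R3 <- R3 - (-4)*R2:  [  0   0  -4  |   5  -1   1 ]
R3 <- (1/-4)*R3:  [    0     0     1  |  -5/4   1/4  -1/4 ]
R1 <- R1 - (-4/5)*R3:  [    1     0     0  |  -2/5     0  -1/5 ]
R2 <- R2 - (-1/4)*R3:  [     0      1      0  |  11/16  -3/16  -1/16 ]
Right block of [I | A^{-1}] is the inverse:
[  -2/5      0   -1/5 ]
[ 11/16  -3/16  -1/16 ]
[  -5/4    1/4   -1/4 ]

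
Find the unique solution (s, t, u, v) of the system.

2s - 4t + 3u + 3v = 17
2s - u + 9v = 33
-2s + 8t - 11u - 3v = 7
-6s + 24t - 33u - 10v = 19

(5, -4, -5, 2)

Forward elimination on [A|b]:
R2 <- R2 - (1)*R1:  [  0   4  -4   6  16 ]
R3 <- R3 - (-1)*R1:  [  0   4  -8   0  24 ]
R4 <- R4 - (-3)*R1:  [   0   12  -24   -1   70 ]
R3 <- R3 - (1)*R2:  [  0   0  -4  -6   8 ]
R4 <- R4 - (3)*R2:  [   0    0  -12  -19   22 ]
R4 <- R4 - (3)*R3:  [  0   0   0  -1  -2 ]
Row echelon form:
[ 2  -4   3   3  |  17 ]
[ 0   4  -4   6  |  16 ]
[ 0   0  -4  -6  |   8 ]
[ 0   0   0  -1  |  -2 ]
Back-substitution:
v = (-2) / -1 = 2
u = (8 - (-6)*(2)) / -4 = -5
t = (16 - (-4)*(-5) - (6)*(2)) / 4 = -4
s = (17 - (-4)*(-4) - (3)*(-5) - (3)*(2)) / 2 = 5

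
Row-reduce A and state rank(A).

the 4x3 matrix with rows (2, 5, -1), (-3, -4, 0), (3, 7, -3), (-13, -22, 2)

rank(A) = 3

Row reduction:
R2 <- R2 - (-3/2)*R1:  [    0   7/2  -3/2 ]
R3 <- R3 - (3/2)*R1:  [    0  -1/2  -3/2 ]
R4 <- R4 - (-13/2)*R1:  [    0  21/2  -9/2 ]
R3 <- R3 - (-1/7)*R2:  [     0      0  -12/7 ]
R4 <- R4 - (3)*R2:  [ 0  0  0 ]
Row echelon form:
[ 2    5     -1 ]
[ 0  7/2   -3/2 ]
[ 0    0  -12/7 ]
[ 0    0      0 ]
Nonzero rows / pivot columns: 3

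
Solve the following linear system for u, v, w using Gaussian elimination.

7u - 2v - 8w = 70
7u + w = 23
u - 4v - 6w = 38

Forward elimination on [A|b]:
R2 <- R2 - (1)*R1:  [   0    2    9  -47 ]
R3 <- R3 - (1/7)*R1:  [     0  -26/7  -34/7     28 ]
R3 <- R3 - (-13/7)*R2:  [      0       0    83/7  -415/7 ]
Row echelon form:
[ 7  -2    -8  |      70 ]
[ 0   2     9  |     -47 ]
[ 0   0  83/7  |  -415/7 ]
Back-substitution:
w = (-415/7) / (83/7) = -5
v = (-47 - (9)*(-5)) / 2 = -1
u = (70 - (-2)*(-1) - (-8)*(-5)) / 7 = 4

(4, -1, -5)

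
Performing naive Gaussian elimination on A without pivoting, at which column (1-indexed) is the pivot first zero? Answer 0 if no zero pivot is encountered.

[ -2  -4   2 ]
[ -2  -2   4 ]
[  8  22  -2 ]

first zero-pivot column = 3

Naive forward elimination:
R2 <- R2 - (1)*R1:  [ 0  2  2 ]
R3 <- R3 - (-4)*R1:  [ 0  6  6 ]
R3 <- R3 - (3)*R2:  [ 0  0  0 ]
Matrix at this point:
[ -2  -4  2 ]
[  0   2  2 ]
[  0   0  0 ]
Pivot entry (3,3) in the last row is zero and there are no rows below to swap with -> zero pivot in column 3 (A is singular).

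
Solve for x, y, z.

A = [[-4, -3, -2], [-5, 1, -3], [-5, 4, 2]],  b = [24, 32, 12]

(-4, 0, -4)

Forward elimination on [A|b]:
R2 <- R2 - (5/4)*R1:  [    0  19/4  -1/2     2 ]
R3 <- R3 - (5/4)*R1:  [    0  31/4   9/2   -18 ]
R3 <- R3 - (31/19)*R2:  [       0        0   101/19  -404/19 ]
Row echelon form:
[ -4    -3      -2  |       24 ]
[  0  19/4    -1/2  |        2 ]
[  0     0  101/19  |  -404/19 ]
Back-substitution:
z = (-404/19) / (101/19) = -4
y = (2 - (-1/2)*(-4)) / (19/4) = 0
x = (24 - (-3)*(0) - (-2)*(-4)) / -4 = -4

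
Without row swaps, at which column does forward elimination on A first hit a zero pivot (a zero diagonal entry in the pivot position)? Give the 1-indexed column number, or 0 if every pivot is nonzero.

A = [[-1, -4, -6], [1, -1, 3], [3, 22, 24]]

Naive forward elimination:
R2 <- R2 - (-1)*R1:  [  0  -5  -3 ]
R3 <- R3 - (-3)*R1:  [  0  10   6 ]
R3 <- R3 - (-2)*R2:  [ 0  0  0 ]
Matrix at this point:
[ -1  -4  -6 ]
[  0  -5  -3 ]
[  0   0   0 ]
Pivot entry (3,3) in the last row is zero and there are no rows below to swap with -> zero pivot in column 3 (A is singular).

first zero-pivot column = 3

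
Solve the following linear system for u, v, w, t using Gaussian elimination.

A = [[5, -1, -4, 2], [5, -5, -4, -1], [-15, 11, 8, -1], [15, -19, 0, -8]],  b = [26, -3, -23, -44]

Forward elimination on [A|b]:
R2 <- R2 - (1)*R1:  [   0   -4    0   -3  -29 ]
R3 <- R3 - (-3)*R1:  [  0   8  -4   5  55 ]
R4 <- R4 - (3)*R1:  [    0   -16    12   -14  -122 ]
R3 <- R3 - (-2)*R2:  [  0   0  -4  -1  -3 ]
R4 <- R4 - (4)*R2:  [  0   0  12  -2  -6 ]
R4 <- R4 - (-3)*R3:  [   0    0    0   -5  -15 ]
Row echelon form:
[ 5  -1  -4   2  |   26 ]
[ 0  -4   0  -3  |  -29 ]
[ 0   0  -4  -1  |   -3 ]
[ 0   0   0  -5  |  -15 ]
Back-substitution:
t = (-15) / -5 = 3
w = (-3 - (-1)*(3)) / -4 = 0
v = (-29 - (-3)*(3)) / -4 = 5
u = (26 - (-1)*(5) - (-4)*(0) - (2)*(3)) / 5 = 5

(5, 5, 0, 3)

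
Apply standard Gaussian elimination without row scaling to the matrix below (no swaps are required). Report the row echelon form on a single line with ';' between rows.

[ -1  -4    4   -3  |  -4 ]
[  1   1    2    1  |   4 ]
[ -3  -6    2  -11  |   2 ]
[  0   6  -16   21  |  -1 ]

Forward elimination:
R2 <- R2 - (-1)*R1:  [  0  -3   6  -2   0 ]
R3 <- R3 - (3)*R1:  [   0    6  -10   -2   14 ]
R3 <- R3 - (-2)*R2:  [  0   0   2  -6  14 ]
R4 <- R4 - (-2)*R2:  [  0   0  -4  17  -1 ]
R4 <- R4 - (-2)*R3:  [  0   0   0   5  27 ]
Row echelon form:
[ -1  -4  4  -3  |  -4 ]
[  0  -3  6  -2  |   0 ]
[  0   0  2  -6  |  14 ]
[  0   0  0   5  |  27 ]

REF = [-1 -4 4 -3 -4; 0 -3 6 -2 0; 0 0 2 -6 14; 0 0 0 5 27]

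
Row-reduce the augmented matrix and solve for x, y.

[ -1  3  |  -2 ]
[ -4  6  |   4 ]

Forward elimination on [A|b]:
R2 <- R2 - (4)*R1:  [  0  -6  12 ]
Row echelon form:
[ -1   3  |  -2 ]
[  0  -6  |  12 ]
Back-substitution:
y = (12) / -6 = -2
x = (-2 - (3)*(-2)) / -1 = -4

(-4, -2)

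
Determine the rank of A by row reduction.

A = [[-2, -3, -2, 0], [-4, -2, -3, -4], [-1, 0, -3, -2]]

Row reduction:
R2 <- R2 - (2)*R1:  [  0   4   1  -4 ]
R3 <- R3 - (1/2)*R1:  [   0  3/2   -2   -2 ]
R3 <- R3 - (3/8)*R2:  [     0      0  -19/8   -1/2 ]
Row echelon form:
[ -2  -3     -2     0 ]
[  0   4      1    -4 ]
[  0   0  -19/8  -1/2 ]
Nonzero rows / pivot columns: 3

rank(A) = 3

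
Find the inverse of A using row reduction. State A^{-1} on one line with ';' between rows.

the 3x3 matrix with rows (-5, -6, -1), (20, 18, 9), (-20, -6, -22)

inverse = [19/5 7/5 2/5; -26/9 -1 -5/18; -8/3 -1 -1/3]

Gauss-Jordan on [A | I]:
R1 <- (1/-5)*R1:  [    1   6/5   1/5  |  -1/5     0     0 ]
R2 <- R2 - (20)*R1:  [  0  -6   5  |   4   1   0 ]
R3 <- R3 - (-20)*R1:  [   0   18  -18  |   -4    0    1 ]
R2 <- (1/-6)*R2:  [    0     1  -5/6  |  -2/3  -1/6     0 ]
R1 <- R1 - (6/5)*R2:  [   1    0  6/5  |  3/5  1/5    0 ]
R3 <- R3 - (18)*R2:  [  0   0  -3  |   8   3   1 ]
R3 <- (1/-3)*R3:  [    0     0     1  |  -8/3    -1  -1/3 ]
R1 <- R1 - (6/5)*R3:  [    1     0     0  |  19/5   7/5   2/5 ]
R2 <- R2 - (-5/6)*R3:  [     0      1      0  |  -26/9     -1  -5/18 ]
Right block of [I | A^{-1}] is the inverse:
[  19/5  7/5    2/5 ]
[ -26/9   -1  -5/18 ]
[  -8/3   -1   -1/3 ]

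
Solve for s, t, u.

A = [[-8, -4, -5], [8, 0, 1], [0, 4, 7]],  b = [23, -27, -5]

Forward elimination on [A|b]:
R2 <- R2 - (-1)*R1:  [  0  -4  -4  -4 ]
R3 <- R3 - (-1)*R2:  [  0   0   3  -9 ]
Row echelon form:
[ -8  -4  -5  |  23 ]
[  0  -4  -4  |  -4 ]
[  0   0   3  |  -9 ]
Back-substitution:
u = (-9) / 3 = -3
t = (-4 - (-4)*(-3)) / -4 = 4
s = (23 - (-4)*(4) - (-5)*(-3)) / -8 = -3

(-3, 4, -3)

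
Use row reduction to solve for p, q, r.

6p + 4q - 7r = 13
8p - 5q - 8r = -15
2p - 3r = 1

Forward elimination on [A|b]:
R2 <- R2 - (4/3)*R1:  [     0  -31/3    4/3  -97/3 ]
R3 <- R3 - (1/3)*R1:  [     0   -4/3   -2/3  -10/3 ]
R3 <- R3 - (4/31)*R2:  [      0       0  -26/31   26/31 ]
Row echelon form:
[ 6      4      -7  |     13 ]
[ 0  -31/3     4/3  |  -97/3 ]
[ 0      0  -26/31  |  26/31 ]
Back-substitution:
r = (26/31) / (-26/31) = -1
q = (-97/3 - (4/3)*(-1)) / (-31/3) = 3
p = (13 - (4)*(3) - (-7)*(-1)) / 6 = -1

(-1, 3, -1)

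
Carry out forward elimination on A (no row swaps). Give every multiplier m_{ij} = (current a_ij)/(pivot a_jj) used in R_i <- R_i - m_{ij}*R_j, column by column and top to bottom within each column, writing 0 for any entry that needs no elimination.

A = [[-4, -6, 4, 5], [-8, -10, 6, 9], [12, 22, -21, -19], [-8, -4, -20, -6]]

multipliers: 2, -3, 2, 2, 4, 4

Forward elimination:
R2 <- R2 - (2)*R1:  [  0   2  -2  -1 ]
R3 <- R3 - (-3)*R1:  [  0   4  -9  -4 ]
R4 <- R4 - (2)*R1:  [   0    8  -28  -16 ]
R3 <- R3 - (2)*R2:  [  0   0  -5  -2 ]
R4 <- R4 - (4)*R2:  [   0    0  -20  -12 ]
R4 <- R4 - (4)*R3:  [  0   0   0  -4 ]
Multipliers (in order of application): m_{21} = 2, m_{31} = -3, m_{41} = 2, m_{32} = 2, m_{42} = 4, m_{43} = 4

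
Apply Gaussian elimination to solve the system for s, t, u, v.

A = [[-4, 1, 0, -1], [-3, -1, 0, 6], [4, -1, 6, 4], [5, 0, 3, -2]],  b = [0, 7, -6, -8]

(-1, -4, -1, 0)

Forward elimination on [A|b]:
R2 <- R2 - (3/4)*R1:  [    0  -7/4     0  27/4     7 ]
R3 <- R3 - (-1)*R1:  [  0   0   6   3  -6 ]
R4 <- R4 - (-5/4)*R1:  [     0    5/4      3  -13/4     -8 ]
R4 <- R4 - (-5/7)*R2:  [    0     0     3  11/7    -3 ]
R4 <- R4 - (1/2)*R3:  [    0     0     0  1/14     0 ]
Row echelon form:
[ -4     1  0    -1  |   0 ]
[  0  -7/4  0  27/4  |   7 ]
[  0     0  6     3  |  -6 ]
[  0     0  0  1/14  |   0 ]
Back-substitution:
v = (0) / (1/14) = 0
u = (-6 - (3)*(0)) / 6 = -1
t = (7 - (27/4)*(0)) / (-7/4) = -4
s = (0 - (1)*(-4) - (-1)*(0)) / -4 = -1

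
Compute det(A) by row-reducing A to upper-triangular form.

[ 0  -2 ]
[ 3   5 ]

det(A) = 6

Forward elimination:
R1 <-> R2   (pivot in column 1 was zero)
[ 3   5 ]
[ 0  -2 ]
Upper-triangular form:
[ 3   5 ]
[ 0  -2 ]
det(A) = (-1)^1 * (3) * (-2) = 6  (1 row swap -> sign -1)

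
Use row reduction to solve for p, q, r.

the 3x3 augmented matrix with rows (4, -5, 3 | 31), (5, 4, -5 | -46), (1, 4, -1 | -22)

(-1, -4, 5)

Forward elimination on [A|b]:
R2 <- R2 - (5/4)*R1:  [      0    41/4   -35/4  -339/4 ]
R3 <- R3 - (1/4)*R1:  [      0    21/4    -7/4  -119/4 ]
R3 <- R3 - (21/41)*R2:  [      0       0  112/41  560/41 ]
Row echelon form:
[ 4    -5       3  |      31 ]
[ 0  41/4   -35/4  |  -339/4 ]
[ 0     0  112/41  |  560/41 ]
Back-substitution:
r = (560/41) / (112/41) = 5
q = (-339/4 - (-35/4)*(5)) / (41/4) = -4
p = (31 - (-5)*(-4) - (3)*(5)) / 4 = -1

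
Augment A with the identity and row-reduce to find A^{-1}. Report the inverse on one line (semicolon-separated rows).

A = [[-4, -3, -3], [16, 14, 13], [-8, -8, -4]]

inverse = [-2 -1/2 -1/8; 5/3 1/3 -1/6; 2/3 1/3 1/3]

Gauss-Jordan on [A | I]:
R1 <- (1/-4)*R1:  [    1   3/4   3/4  |  -1/4     0     0 ]
R2 <- R2 - (16)*R1:  [ 0  2  1  |  4  1  0 ]
R3 <- R3 - (-8)*R1:  [  0  -2   2  |  -2   0   1 ]
R2 <- (1/2)*R2:  [   0    1  1/2  |    2  1/2    0 ]
R1 <- R1 - (3/4)*R2:  [    1     0   3/8  |  -7/4  -3/8     0 ]
R3 <- R3 - (-2)*R2:  [ 0  0  3  |  2  1  1 ]
R3 <- (1/3)*R3:  [   0    0    1  |  2/3  1/3  1/3 ]
R1 <- R1 - (3/8)*R3:  [    1     0     0  |    -2  -1/2  -1/8 ]
R2 <- R2 - (1/2)*R3:  [    0     1     0  |   5/3   1/3  -1/6 ]
Right block of [I | A^{-1}] is the inverse:
[  -2  -1/2  -1/8 ]
[ 5/3   1/3  -1/6 ]
[ 2/3   1/3   1/3 ]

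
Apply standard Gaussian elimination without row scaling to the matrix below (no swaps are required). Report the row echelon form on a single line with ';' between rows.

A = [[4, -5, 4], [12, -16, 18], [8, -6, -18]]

Forward elimination:
R2 <- R2 - (3)*R1:  [  0  -1   6 ]
R3 <- R3 - (2)*R1:  [   0    4  -26 ]
R3 <- R3 - (-4)*R2:  [  0   0  -2 ]
Row echelon form:
[ 4  -5   4 ]
[ 0  -1   6 ]
[ 0   0  -2 ]

REF = [4 -5 4; 0 -1 6; 0 0 -2]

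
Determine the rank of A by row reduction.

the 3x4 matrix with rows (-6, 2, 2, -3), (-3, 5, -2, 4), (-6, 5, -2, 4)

rank(A) = 3

Row reduction:
R2 <- R2 - (1/2)*R1:  [    0     4    -3  11/2 ]
R3 <- R3 - (1)*R1:  [  0   3  -4   7 ]
R3 <- R3 - (3/4)*R2:  [    0     0  -7/4  23/8 ]
Row echelon form:
[ -6  2     2    -3 ]
[  0  4    -3  11/2 ]
[  0  0  -7/4  23/8 ]
Nonzero rows / pivot columns: 3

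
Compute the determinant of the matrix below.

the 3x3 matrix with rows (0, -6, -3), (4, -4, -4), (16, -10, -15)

det(A) = -48

Forward elimination:
R1 <-> R2   (pivot in column 1 was zero)
[  4   -4   -4 ]
[  0   -6   -3 ]
[ 16  -10  -15 ]
R3 <- R3 - (4)*R1:  [ 0  6  1 ]
R3 <- R3 - (-1)*R2:  [  0   0  -2 ]
Upper-triangular form:
[ 4  -4  -4 ]
[ 0  -6  -3 ]
[ 0   0  -2 ]
det(A) = (-1)^1 * (4) * (-6) * (-2) = -48  (1 row swap -> sign -1)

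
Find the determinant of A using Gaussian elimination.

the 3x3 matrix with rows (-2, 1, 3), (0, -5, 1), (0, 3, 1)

Forward elimination:
R3 <- R3 - (-3/5)*R2:  [   0    0  8/5 ]
Upper-triangular form:
[ -2   1    3 ]
[  0  -5    1 ]
[  0   0  8/5 ]
det(A) = (-1)^0 * (-2) * (-5) * (8/5) = 16  (0 row swaps -> sign +1)

det(A) = 16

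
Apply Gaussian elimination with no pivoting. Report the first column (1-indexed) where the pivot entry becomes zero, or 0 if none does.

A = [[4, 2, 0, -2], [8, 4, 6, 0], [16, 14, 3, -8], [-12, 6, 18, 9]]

Naive forward elimination:
R2 <- R2 - (2)*R1:  [ 0  0  6  4 ]
R3 <- R3 - (4)*R1:  [ 0  6  3  0 ]
R4 <- R4 - (-3)*R1:  [  0  12  18   3 ]
Matrix at this point:
[ 4   2   0  -2 ]
[ 0   0   6   4 ]
[ 0   6   3   0 ]
[ 0  12  18   3 ]
Pivot entry (2,2) is zero but row 3 has 6 in column 2 -> naive elimination stops; a row interchange (e.g. R2 <-> R3) would be required here.

first zero-pivot column = 2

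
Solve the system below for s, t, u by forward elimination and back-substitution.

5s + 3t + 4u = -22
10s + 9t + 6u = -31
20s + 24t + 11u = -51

(-1, 1, -5)

Forward elimination on [A|b]:
R2 <- R2 - (2)*R1:  [  0   3  -2  13 ]
R3 <- R3 - (4)*R1:  [  0  12  -5  37 ]
R3 <- R3 - (4)*R2:  [   0    0    3  -15 ]
Row echelon form:
[ 5  3   4  |  -22 ]
[ 0  3  -2  |   13 ]
[ 0  0   3  |  -15 ]
Back-substitution:
u = (-15) / 3 = -5
t = (13 - (-2)*(-5)) / 3 = 1
s = (-22 - (3)*(1) - (4)*(-5)) / 5 = -1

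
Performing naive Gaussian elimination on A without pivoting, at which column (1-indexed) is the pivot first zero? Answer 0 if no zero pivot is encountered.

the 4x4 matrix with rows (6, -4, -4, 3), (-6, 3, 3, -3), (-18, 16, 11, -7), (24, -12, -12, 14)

Naive forward elimination:
R2 <- R2 - (-1)*R1:  [  0  -1  -1   0 ]
R3 <- R3 - (-3)*R1:  [  0   4  -1   2 ]
R4 <- R4 - (4)*R1:  [ 0  4  4  2 ]
R3 <- R3 - (-4)*R2:  [  0   0  -5   2 ]
R4 <- R4 - (-4)*R2:  [ 0  0  0  2 ]
All pivots nonzero; naive elimination completes without hitting a zero pivot.

first zero-pivot column = 0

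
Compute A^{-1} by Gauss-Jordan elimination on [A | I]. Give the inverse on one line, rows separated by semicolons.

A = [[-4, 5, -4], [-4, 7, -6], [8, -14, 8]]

Gauss-Jordan on [A | I]:
R1 <- (1/-4)*R1:  [    1  -5/4     1  |  -1/4     0     0 ]
R2 <- R2 - (-4)*R1:  [  0   2  -2  |  -1   1   0 ]
R3 <- R3 - (8)*R1:  [  0  -4   0  |   2   0   1 ]
R2 <- (1/2)*R2:  [    0     1    -1  |  -1/2   1/2     0 ]
R1 <- R1 - (-5/4)*R2:  [    1     0  -1/4  |  -7/8   5/8     0 ]
R3 <- R3 - (-4)*R2:  [  0   0  -4  |   0   2   1 ]
R3 <- (1/-4)*R3:  [    0     0     1  |     0  -1/2  -1/4 ]
R1 <- R1 - (-1/4)*R3:  [     1      0      0  |   -7/8    1/2  -1/16 ]
R2 <- R2 - (-1)*R3:  [    0     1     0  |  -1/2     0  -1/4 ]
Right block of [I | A^{-1}] is the inverse:
[ -7/8   1/2  -1/16 ]
[ -1/2     0   -1/4 ]
[    0  -1/2   -1/4 ]

inverse = [-7/8 1/2 -1/16; -1/2 0 -1/4; 0 -1/2 -1/4]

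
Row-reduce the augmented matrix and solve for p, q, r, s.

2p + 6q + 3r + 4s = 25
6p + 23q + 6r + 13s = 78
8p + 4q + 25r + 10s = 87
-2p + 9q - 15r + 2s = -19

Forward elimination on [A|b]:
R2 <- R2 - (3)*R1:  [  0   5  -3   1   3 ]
R3 <- R3 - (4)*R1:  [   0  -20   13   -6  -13 ]
R4 <- R4 - (-1)*R1:  [   0   15  -12    6    6 ]
R3 <- R3 - (-4)*R2:  [  0   0   1  -2  -1 ]
R4 <- R4 - (3)*R2:  [  0   0  -3   3  -3 ]
R4 <- R4 - (-3)*R3:  [  0   0   0  -3  -6 ]
Row echelon form:
[ 2  6   3   4  |  25 ]
[ 0  5  -3   1  |   3 ]
[ 0  0   1  -2  |  -1 ]
[ 0  0   0  -3  |  -6 ]
Back-substitution:
s = (-6) / -3 = 2
r = (-1 - (-2)*(2)) / 1 = 3
q = (3 - (-3)*(3) - (1)*(2)) / 5 = 2
p = (25 - (6)*(2) - (3)*(3) - (4)*(2)) / 2 = -2

(-2, 2, 3, 2)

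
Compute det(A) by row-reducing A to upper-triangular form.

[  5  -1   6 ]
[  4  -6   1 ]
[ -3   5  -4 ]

det(A) = 94

Forward elimination:
R2 <- R2 - (4/5)*R1:  [     0  -26/5  -19/5 ]
R3 <- R3 - (-3/5)*R1:  [    0  22/5  -2/5 ]
R3 <- R3 - (-11/13)*R2:  [      0       0  -47/13 ]
Upper-triangular form:
[ 5     -1       6 ]
[ 0  -26/5   -19/5 ]
[ 0      0  -47/13 ]
det(A) = (-1)^0 * (5) * (-26/5) * (-47/13) = 94  (0 row swaps -> sign +1)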